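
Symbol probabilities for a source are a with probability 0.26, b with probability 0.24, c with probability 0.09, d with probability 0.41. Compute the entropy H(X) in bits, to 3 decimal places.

1.839 bits

H = −Σ pᵢ log₂ pᵢ.
−0.26·log₂(0.26) = 0.5053
−0.24·log₂(0.24) = 0.4941
−0.09·log₂(0.09) = 0.3127
−0.41·log₂(0.41) = 0.5274
Sum ≈ 1.8395 → 1.839 bits.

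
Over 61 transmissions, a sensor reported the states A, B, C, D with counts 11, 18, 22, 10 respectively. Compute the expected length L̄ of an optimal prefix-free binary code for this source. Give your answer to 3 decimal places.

1.984 bits/symbol

Probabilities are the counts divided by 61.
Repeatedly combine the two least-probable nodes; the expected code length is the sum of the merged weights.
merge 10/61 + 11/61 → 21/61
merge 18/61 + 21/61 → 39/61
merge 22/61 + 39/61 → 1
L = 21/61 + 39/61 + 1 = 121/61 ≈ 1.984 bits/symbol.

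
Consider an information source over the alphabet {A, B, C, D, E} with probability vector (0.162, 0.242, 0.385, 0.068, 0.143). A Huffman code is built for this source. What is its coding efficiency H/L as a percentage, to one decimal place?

96.2%

Entropy H = −Σ p log₂ p ≈ 2.1159 bits.
Huffman merges: 17/250+143/1000→211/1000; 81/500+211/1000→373/1000; 121/500+373/1000→123/200; 77/200+123/200→1. L = 2199/1000 ≈ 2.1990.
Efficiency = H/L = 2.1159/2.1990 = 96.2%.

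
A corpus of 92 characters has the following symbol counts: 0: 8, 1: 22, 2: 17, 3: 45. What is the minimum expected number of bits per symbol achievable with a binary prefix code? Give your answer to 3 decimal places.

Probabilities are the counts divided by 92.
Repeatedly combine the two least-probable nodes; the expected code length is the sum of the merged weights.
merge 2/23 + 17/92 → 25/92
merge 11/46 + 25/92 → 47/92
merge 45/92 + 47/92 → 1
L = 25/92 + 47/92 + 1 = 41/23 ≈ 1.783 bits/symbol.

1.783 bits/symbol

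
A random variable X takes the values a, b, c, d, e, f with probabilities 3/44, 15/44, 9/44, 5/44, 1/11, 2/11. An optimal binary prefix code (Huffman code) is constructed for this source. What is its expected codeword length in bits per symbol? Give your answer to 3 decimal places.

Repeatedly combine the two least-probable nodes; the expected code length is the sum of the merged weights.
merge 3/44 + 1/11 → 7/44
merge 5/44 + 7/44 → 3/11
merge 2/11 + 9/44 → 17/44
merge 3/11 + 15/44 → 27/44
merge 17/44 + 27/44 → 1
L = 7/44 + 3/11 + 17/44 + 27/44 + 1 = 107/44 ≈ 2.432 bits/symbol.

2.432 bits/symbol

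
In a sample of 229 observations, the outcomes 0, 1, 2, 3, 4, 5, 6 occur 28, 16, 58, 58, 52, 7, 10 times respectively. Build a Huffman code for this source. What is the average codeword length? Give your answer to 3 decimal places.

2.485 bits/symbol

Probabilities are the counts divided by 229.
Repeatedly combine the two least-probable nodes; the expected code length is the sum of the merged weights.
merge 7/229 + 10/229 → 17/229
merge 16/229 + 17/229 → 33/229
merge 28/229 + 33/229 → 61/229
merge 52/229 + 58/229 → 110/229
merge 58/229 + 61/229 → 119/229
merge 110/229 + 119/229 → 1
L = 17/229 + 33/229 + 61/229 + 110/229 + 119/229 + 1 = 569/229 ≈ 2.485 bits/symbol.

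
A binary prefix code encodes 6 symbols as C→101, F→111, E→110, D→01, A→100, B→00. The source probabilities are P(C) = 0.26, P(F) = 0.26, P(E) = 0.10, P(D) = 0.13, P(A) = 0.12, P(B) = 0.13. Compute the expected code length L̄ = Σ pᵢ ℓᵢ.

2.74 bits/symbol

L̄ = Σ pᵢ·ℓᵢ = 0.26·3 + 0.26·3 + 0.10·3 + 0.13·2 + 0.12·3 + 0.13·2 = 2.74 bits/symbol.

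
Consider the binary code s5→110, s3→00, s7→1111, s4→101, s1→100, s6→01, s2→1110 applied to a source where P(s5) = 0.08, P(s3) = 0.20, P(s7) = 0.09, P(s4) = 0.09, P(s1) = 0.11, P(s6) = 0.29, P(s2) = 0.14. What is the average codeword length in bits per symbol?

2.74 bits/symbol

L̄ = Σ pᵢ·ℓᵢ = 0.08·3 + 0.20·2 + 0.09·4 + 0.09·3 + 0.11·3 + 0.29·2 + 0.14·4 = 2.74 bits/symbol.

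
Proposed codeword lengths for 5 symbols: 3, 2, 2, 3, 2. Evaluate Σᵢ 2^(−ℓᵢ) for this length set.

1

With common denominator 2^3 = 8: Σ 2^(−ℓᵢ) = 1/8 + 2/8 + 2/8 + 1/8 + 2/8 = 8/8 = 1.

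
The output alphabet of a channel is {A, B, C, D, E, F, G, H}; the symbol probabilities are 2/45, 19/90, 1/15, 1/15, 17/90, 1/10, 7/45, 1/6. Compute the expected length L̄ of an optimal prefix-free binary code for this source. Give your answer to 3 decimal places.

2.878 bits/symbol

Repeatedly combine the two least-probable nodes; the expected code length is the sum of the merged weights.
merge 2/45 + 1/15 → 1/9
merge 1/15 + 1/10 → 1/6
merge 1/9 + 7/45 → 4/15
merge 1/6 + 1/6 → 1/3
merge 17/90 + 19/90 → 2/5
merge 4/15 + 1/3 → 3/5
merge 2/5 + 3/5 → 1
L = 1/9 + 1/6 + 4/15 + 1/3 + 2/5 + 3/5 + 1 = 259/90 ≈ 2.878 bits/symbol.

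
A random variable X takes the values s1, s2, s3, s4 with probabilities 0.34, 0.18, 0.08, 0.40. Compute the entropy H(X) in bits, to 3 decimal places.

1.795 bits

H = −Σ pᵢ log₂ pᵢ.
−0.34·log₂(0.34) = 0.5292
−0.18·log₂(0.18) = 0.4453
−0.08·log₂(0.08) = 0.2915
−0.40·log₂(0.40) = 0.5288
Sum ≈ 1.7948 → 1.795 bits.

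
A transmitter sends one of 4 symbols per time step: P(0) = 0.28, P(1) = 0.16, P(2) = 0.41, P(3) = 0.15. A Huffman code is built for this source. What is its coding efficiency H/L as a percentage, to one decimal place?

Entropy H = −Σ p log₂ p ≈ 1.8752 bits.
Huffman merges: 3/20+4/25→31/100; 7/25+31/100→59/100; 41/100+59/100→1. L = 19/10 ≈ 1.9000.
Efficiency = H/L = 1.8752/1.9000 = 98.7%.

98.7%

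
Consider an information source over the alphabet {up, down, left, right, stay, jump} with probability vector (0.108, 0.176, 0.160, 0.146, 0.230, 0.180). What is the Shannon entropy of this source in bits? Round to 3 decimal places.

2.549 bits

H = −Σ pᵢ log₂ pᵢ.
−0.108·log₂(0.108) = 0.3468
−0.176·log₂(0.176) = 0.4411
−0.160·log₂(0.160) = 0.4230
−0.146·log₂(0.146) = 0.4053
−0.230·log₂(0.230) = 0.4877
−0.180·log₂(0.180) = 0.4453
Sum ≈ 2.5492 → 2.549 bits.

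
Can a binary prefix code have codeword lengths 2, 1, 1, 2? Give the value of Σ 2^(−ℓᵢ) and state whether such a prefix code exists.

1.5; no

With common denominator 2^2 = 4: Σ 2^(−ℓᵢ) = 1/4 + 2/4 + 2/4 + 1/4 = 6/4 = 1.5.
Kraft's inequality requires Σ ≤ 1; here Σ = 1.5 > 1, so no such prefix code exists.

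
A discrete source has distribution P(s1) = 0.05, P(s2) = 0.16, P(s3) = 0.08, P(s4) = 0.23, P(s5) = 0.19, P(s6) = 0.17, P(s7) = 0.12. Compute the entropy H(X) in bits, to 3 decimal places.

2.675 bits

H = −Σ pᵢ log₂ pᵢ.
−0.05·log₂(0.05) = 0.2161
−0.16·log₂(0.16) = 0.4230
−0.08·log₂(0.08) = 0.2915
−0.23·log₂(0.23) = 0.4877
−0.19·log₂(0.19) = 0.4552
−0.17·log₂(0.17) = 0.4346
−0.12·log₂(0.12) = 0.3671
Sum ≈ 2.6752 → 2.675 bits.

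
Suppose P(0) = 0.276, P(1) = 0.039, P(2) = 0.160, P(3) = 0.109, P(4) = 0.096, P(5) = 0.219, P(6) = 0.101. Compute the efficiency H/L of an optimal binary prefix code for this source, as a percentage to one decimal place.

98.7%

Entropy H = −Σ p log₂ p ≈ 2.6051 bits.
Huffman merges: 39/1000+12/125→27/200; 101/1000+109/1000→21/100; 27/200+4/25→59/200; 21/100+219/1000→429/1000; 69/250+59/200→571/1000; 429/1000+571/1000→1. L = 66/25 ≈ 2.6400.
Efficiency = H/L = 2.6051/2.6400 = 98.7%.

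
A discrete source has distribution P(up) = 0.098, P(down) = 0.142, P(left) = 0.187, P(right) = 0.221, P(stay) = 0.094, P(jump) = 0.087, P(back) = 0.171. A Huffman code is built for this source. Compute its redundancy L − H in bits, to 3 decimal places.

Entropy H = −Σ p log₂ p ≈ 2.7248 bits.
Huffman merges: 87/1000+47/500→181/1000; 49/500+71/500→6/25; 171/1000+181/1000→44/125; 187/1000+221/1000→51/125; 6/25+44/125→74/125; 51/125+74/125→1. L = 2773/1000 ≈ 2.7730.
L − H = 2.7730 − 2.7248 = 0.048 bits.

0.048 bits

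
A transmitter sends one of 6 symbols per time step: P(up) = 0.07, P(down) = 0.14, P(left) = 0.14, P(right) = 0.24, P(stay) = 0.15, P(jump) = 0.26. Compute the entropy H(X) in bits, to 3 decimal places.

2.473 bits

H = −Σ pᵢ log₂ pᵢ.
−0.07·log₂(0.07) = 0.2686
−0.14·log₂(0.14) = 0.3971
−0.14·log₂(0.14) = 0.3971
−0.24·log₂(0.24) = 0.4941
−0.15·log₂(0.15) = 0.4105
−0.26·log₂(0.26) = 0.5053
Sum ≈ 2.4727 → 2.473 bits.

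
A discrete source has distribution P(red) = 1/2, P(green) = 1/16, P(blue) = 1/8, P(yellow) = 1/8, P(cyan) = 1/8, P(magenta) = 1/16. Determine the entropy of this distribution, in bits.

Each probability is a power of 1/2, so log₂(1/p) is an integer.
H = Σ p·log₂(1/p) = 1/2·1 + 1/16·4 + 1/8·3 + 1/8·3 + 1/8·3 + 1/16·4 = 2.125 bits.

2.125 bits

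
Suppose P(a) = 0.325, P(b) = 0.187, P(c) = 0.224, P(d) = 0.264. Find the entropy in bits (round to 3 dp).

1.970 bits

H = −Σ pᵢ log₂ pᵢ.
−0.325·log₂(0.325) = 0.5270
−0.187·log₂(0.187) = 0.4523
−0.224·log₂(0.224) = 0.4835
−0.264·log₂(0.264) = 0.5072
Sum ≈ 1.9701 → 1.970 bits.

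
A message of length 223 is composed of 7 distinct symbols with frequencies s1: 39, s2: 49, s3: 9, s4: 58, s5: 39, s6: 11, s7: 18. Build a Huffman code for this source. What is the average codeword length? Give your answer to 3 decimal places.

2.605 bits/symbol

Probabilities are the counts divided by 223.
Repeatedly combine the two least-probable nodes; the expected code length is the sum of the merged weights.
merge 9/223 + 11/223 → 20/223
merge 18/223 + 20/223 → 38/223
merge 38/223 + 39/223 → 77/223
merge 39/223 + 49/223 → 88/223
merge 58/223 + 77/223 → 135/223
merge 88/223 + 135/223 → 1
L = 20/223 + 38/223 + 77/223 + 88/223 + 135/223 + 1 = 581/223 ≈ 2.605 bits/symbol.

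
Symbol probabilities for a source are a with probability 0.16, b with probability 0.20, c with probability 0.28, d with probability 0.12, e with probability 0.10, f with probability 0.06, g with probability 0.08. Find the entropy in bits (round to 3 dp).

H = −Σ pᵢ log₂ pᵢ.
−0.16·log₂(0.16) = 0.4230
−0.20·log₂(0.20) = 0.4644
−0.28·log₂(0.28) = 0.5142
−0.12·log₂(0.12) = 0.3671
−0.10·log₂(0.10) = 0.3322
−0.06·log₂(0.06) = 0.2435
−0.08·log₂(0.08) = 0.2915
Sum ≈ 2.6359 → 2.636 bits.

2.636 bits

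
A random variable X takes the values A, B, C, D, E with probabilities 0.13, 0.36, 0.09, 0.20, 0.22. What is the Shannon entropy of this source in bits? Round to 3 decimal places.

H = −Σ pᵢ log₂ pᵢ.
−0.13·log₂(0.13) = 0.3826
−0.36·log₂(0.36) = 0.5306
−0.09·log₂(0.09) = 0.3127
−0.20·log₂(0.20) = 0.4644
−0.22·log₂(0.22) = 0.4806
Sum ≈ 2.1709 → 2.171 bits.

2.171 bits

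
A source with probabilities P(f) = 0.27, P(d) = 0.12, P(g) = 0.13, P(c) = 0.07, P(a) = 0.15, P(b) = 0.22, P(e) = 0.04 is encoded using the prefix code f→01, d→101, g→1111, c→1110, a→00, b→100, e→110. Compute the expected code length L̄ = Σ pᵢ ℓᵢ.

2.78 bits/symbol

L̄ = Σ pᵢ·ℓᵢ = 0.27·2 + 0.12·3 + 0.13·4 + 0.07·4 + 0.15·2 + 0.22·3 + 0.04·3 = 2.78 bits/symbol.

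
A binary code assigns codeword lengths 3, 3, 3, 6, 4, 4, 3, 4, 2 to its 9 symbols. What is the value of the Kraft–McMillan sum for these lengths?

0.953125

With common denominator 2^6 = 64: Σ 2^(−ℓᵢ) = 8/64 + 8/64 + 8/64 + 1/64 + 4/64 + 4/64 + 8/64 + 4/64 + 16/64 = 61/64 = 0.953125.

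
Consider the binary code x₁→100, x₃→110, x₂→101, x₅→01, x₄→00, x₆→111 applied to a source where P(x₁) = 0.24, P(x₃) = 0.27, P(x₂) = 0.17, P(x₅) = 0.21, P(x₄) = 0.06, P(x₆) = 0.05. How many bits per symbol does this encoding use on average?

2.73 bits/symbol

L̄ = Σ pᵢ·ℓᵢ = 0.24·3 + 0.27·3 + 0.17·3 + 0.21·2 + 0.06·2 + 0.05·3 = 2.73 bits/symbol.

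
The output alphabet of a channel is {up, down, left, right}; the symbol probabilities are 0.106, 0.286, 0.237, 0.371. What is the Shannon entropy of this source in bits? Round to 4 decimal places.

H = −Σ pᵢ log₂ pᵢ.
−0.106·log₂(0.106) = 0.3432
−0.286·log₂(0.286) = 0.5165
−0.237·log₂(0.237) = 0.4923
−0.371·log₂(0.371) = 0.5307
Sum ≈ 1.8827 → 1.8827 bits.

1.8827 bits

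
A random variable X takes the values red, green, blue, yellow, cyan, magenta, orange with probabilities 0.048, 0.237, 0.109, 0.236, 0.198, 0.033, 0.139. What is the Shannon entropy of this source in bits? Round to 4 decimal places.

H = −Σ pᵢ log₂ pᵢ.
−0.048·log₂(0.048) = 0.2103
−0.237·log₂(0.237) = 0.4923
−0.109·log₂(0.109) = 0.3485
−0.236·log₂(0.236) = 0.4916
−0.198·log₂(0.198) = 0.4626
−0.033·log₂(0.033) = 0.1624
−0.139·log₂(0.139) = 0.3957
Sum ≈ 2.5634 → 2.5634 bits.

2.5634 bits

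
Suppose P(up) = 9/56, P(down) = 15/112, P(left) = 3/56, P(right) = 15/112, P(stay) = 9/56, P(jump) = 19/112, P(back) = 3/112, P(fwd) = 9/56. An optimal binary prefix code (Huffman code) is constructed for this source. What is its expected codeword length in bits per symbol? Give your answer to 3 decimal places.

2.911 bits/symbol

Repeatedly combine the two least-probable nodes; the expected code length is the sum of the merged weights.
merge 3/112 + 3/56 → 9/112
merge 9/112 + 15/112 → 3/14
merge 15/112 + 9/56 → 33/112
merge 9/56 + 9/56 → 9/28
merge 19/112 + 3/14 → 43/112
merge 33/112 + 9/28 → 69/112
merge 43/112 + 69/112 → 1
L = 9/112 + 3/14 + 33/112 + 9/28 + 43/112 + 69/112 + 1 = 163/56 ≈ 2.911 bits/symbol.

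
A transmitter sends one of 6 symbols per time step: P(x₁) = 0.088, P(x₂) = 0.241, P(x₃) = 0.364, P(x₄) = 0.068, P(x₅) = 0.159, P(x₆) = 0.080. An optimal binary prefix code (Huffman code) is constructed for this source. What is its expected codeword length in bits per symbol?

Repeatedly combine the two least-probable nodes; the expected code length is the sum of the merged weights.
merge 17/250 + 2/25 → 37/250
merge 11/125 + 37/250 → 59/250
merge 159/1000 + 59/250 → 79/200
merge 241/1000 + 91/250 → 121/200
merge 79/200 + 121/200 → 1
L = 37/250 + 59/250 + 79/200 + 121/200 + 1 = 298/125 = 2.384 bits/symbol.

2.384 bits/symbol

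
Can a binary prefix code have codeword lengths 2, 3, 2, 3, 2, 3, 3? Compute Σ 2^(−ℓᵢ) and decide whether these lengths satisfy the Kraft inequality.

With common denominator 2^3 = 8: Σ 2^(−ℓᵢ) = 2/8 + 1/8 + 2/8 + 1/8 + 2/8 + 1/8 + 1/8 = 10/8 = 1.25.
Kraft's inequality requires Σ ≤ 1; here Σ = 1.25 > 1, so no such prefix code exists.

1.25; no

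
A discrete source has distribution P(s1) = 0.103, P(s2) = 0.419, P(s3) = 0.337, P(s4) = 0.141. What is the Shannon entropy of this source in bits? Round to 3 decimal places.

H = −Σ pᵢ log₂ pᵢ.
−0.103·log₂(0.103) = 0.3378
−0.419·log₂(0.419) = 0.5258
−0.337·log₂(0.337) = 0.5288
−0.141·log₂(0.141) = 0.3985
Sum ≈ 1.7909 → 1.791 bits.

1.791 bits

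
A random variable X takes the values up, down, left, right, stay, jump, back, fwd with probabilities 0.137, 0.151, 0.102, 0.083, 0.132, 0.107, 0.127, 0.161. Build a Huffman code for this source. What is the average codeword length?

Repeatedly combine the two least-probable nodes; the expected code length is the sum of the merged weights.
merge 83/1000 + 51/500 → 37/200
merge 107/1000 + 127/1000 → 117/500
merge 33/250 + 137/1000 → 269/1000
merge 151/1000 + 161/1000 → 39/125
merge 37/200 + 117/500 → 419/1000
merge 269/1000 + 39/125 → 581/1000
merge 419/1000 + 581/1000 → 1
L = 37/200 + 117/500 + 269/1000 + 39/125 + 419/1000 + 581/1000 + 1 = 3 bits/symbol.

3 bits/symbol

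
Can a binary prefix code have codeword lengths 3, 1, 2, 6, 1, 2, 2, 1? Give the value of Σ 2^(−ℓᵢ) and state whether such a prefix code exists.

2.390625; no

With common denominator 2^6 = 64: Σ 2^(−ℓᵢ) = 8/64 + 32/64 + 16/64 + 1/64 + 32/64 + 16/64 + 16/64 + 32/64 = 153/64 = 2.390625.
Kraft's inequality requires Σ ≤ 1; here Σ = 2.390625 > 1, so no such prefix code exists.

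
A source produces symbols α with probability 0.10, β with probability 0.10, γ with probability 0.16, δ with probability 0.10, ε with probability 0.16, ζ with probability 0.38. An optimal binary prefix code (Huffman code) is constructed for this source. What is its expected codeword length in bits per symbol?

Repeatedly combine the two least-probable nodes; the expected code length is the sum of the merged weights.
merge 1/10 + 1/10 → 1/5
merge 1/10 + 4/25 → 13/50
merge 4/25 + 1/5 → 9/25
merge 13/50 + 9/25 → 31/50
merge 19/50 + 31/50 → 1
L = 1/5 + 13/50 + 9/25 + 31/50 + 1 = 61/25 = 2.44 bits/symbol.

2.44 bits/symbol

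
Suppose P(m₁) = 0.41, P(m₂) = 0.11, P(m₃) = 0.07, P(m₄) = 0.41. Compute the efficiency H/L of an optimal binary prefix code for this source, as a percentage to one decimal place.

94.6%

Entropy H = −Σ p log₂ p ≈ 1.6736 bits.
Huffman merges: 7/100+11/100→9/50; 9/50+41/100→59/100; 41/100+59/100→1. L = 177/100 ≈ 1.7700.
Efficiency = H/L = 1.6736/1.7700 = 94.6%.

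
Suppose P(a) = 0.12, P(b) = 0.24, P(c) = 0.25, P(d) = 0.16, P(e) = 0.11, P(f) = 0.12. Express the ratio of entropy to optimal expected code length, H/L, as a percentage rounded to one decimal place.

Entropy H = −Σ p log₂ p ≈ 2.5016 bits.
Huffman merges: 11/100+3/25→23/100; 3/25+4/25→7/25; 23/100+6/25→47/100; 1/4+7/25→53/100; 47/100+53/100→1. L = 251/100 ≈ 2.5100.
Efficiency = H/L = 2.5016/2.5100 = 99.7%.

99.7%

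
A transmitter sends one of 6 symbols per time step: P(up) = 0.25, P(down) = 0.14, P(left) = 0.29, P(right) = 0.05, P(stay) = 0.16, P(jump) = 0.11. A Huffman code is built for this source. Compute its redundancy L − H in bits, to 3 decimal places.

0.056 bits

Entropy H = −Σ p log₂ p ≈ 2.4044 bits.
Huffman merges: 1/20+11/100→4/25; 7/50+4/25→3/10; 4/25+1/4→41/100; 29/100+3/10→59/100; 41/100+59/100→1. L = 123/50 ≈ 2.4600.
L − H = 2.4600 − 2.4044 = 0.056 bits.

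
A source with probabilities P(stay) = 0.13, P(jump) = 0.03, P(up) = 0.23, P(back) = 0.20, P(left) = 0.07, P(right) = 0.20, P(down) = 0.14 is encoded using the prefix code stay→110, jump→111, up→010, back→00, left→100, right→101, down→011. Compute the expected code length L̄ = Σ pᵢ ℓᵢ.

L̄ = Σ pᵢ·ℓᵢ = 0.13·3 + 0.03·3 + 0.23·3 + 0.20·2 + 0.07·3 + 0.20·3 + 0.14·3 = 2.8 bits/symbol.

2.8 bits/symbol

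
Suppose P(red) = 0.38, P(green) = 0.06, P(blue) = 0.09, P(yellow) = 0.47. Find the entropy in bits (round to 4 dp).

H = −Σ pᵢ log₂ pᵢ.
−0.38·log₂(0.38) = 0.5305
−0.06·log₂(0.06) = 0.2435
−0.09·log₂(0.09) = 0.3127
−0.47·log₂(0.47) = 0.5120
Sum ≈ 1.5986 → 1.5986 bits.

1.5986 bits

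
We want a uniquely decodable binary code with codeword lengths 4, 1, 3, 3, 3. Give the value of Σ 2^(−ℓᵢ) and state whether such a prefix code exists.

0.9375; yes

With common denominator 2^4 = 16: Σ 2^(−ℓᵢ) = 1/16 + 8/16 + 2/16 + 2/16 + 2/16 = 15/16 = 0.9375.
Kraft's inequality requires Σ ≤ 1; here Σ = 0.9375 ≤ 1, so such a prefix code exists.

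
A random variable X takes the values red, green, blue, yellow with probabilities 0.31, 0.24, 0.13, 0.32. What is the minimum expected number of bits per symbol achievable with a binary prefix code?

2 bits/symbol

Repeatedly combine the two least-probable nodes; the expected code length is the sum of the merged weights.
merge 13/100 + 6/25 → 37/100
merge 31/100 + 8/25 → 63/100
merge 37/100 + 63/100 → 1
L = 37/100 + 63/100 + 1 = 2 bits/symbol.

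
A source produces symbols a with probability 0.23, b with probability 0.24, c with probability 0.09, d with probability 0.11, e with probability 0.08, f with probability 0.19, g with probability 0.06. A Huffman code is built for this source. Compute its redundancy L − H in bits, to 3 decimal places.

0.035 bits

Entropy H = −Σ p log₂ p ≈ 2.6350 bits.
Huffman merges: 3/50+2/25→7/50; 9/100+11/100→1/5; 7/50+19/100→33/100; 1/5+23/100→43/100; 6/25+33/100→57/100; 43/100+57/100→1. L = 267/100 ≈ 2.6700.
L − H = 2.6700 − 2.6350 = 0.035 bits.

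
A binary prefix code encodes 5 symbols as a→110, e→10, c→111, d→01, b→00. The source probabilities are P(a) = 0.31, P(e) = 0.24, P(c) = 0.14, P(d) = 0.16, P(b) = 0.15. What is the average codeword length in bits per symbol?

L̄ = Σ pᵢ·ℓᵢ = 0.31·3 + 0.24·2 + 0.14·3 + 0.16·2 + 0.15·2 = 2.45 bits/symbol.

2.45 bits/symbol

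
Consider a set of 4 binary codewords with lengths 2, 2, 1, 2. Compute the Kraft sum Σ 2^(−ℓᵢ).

1.25

With common denominator 2^2 = 4: Σ 2^(−ℓᵢ) = 1/4 + 1/4 + 2/4 + 1/4 = 5/4 = 1.25.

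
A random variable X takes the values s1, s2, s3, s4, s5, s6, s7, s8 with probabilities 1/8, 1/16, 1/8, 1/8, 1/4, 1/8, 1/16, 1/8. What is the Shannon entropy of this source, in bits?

2.875 bits

Each probability is a power of 1/2, so log₂(1/p) is an integer.
H = Σ p·log₂(1/p) = 1/8·3 + 1/16·4 + 1/8·3 + 1/8·3 + 1/4·2 + 1/8·3 + 1/16·4 + 1/8·3 = 2.875 bits.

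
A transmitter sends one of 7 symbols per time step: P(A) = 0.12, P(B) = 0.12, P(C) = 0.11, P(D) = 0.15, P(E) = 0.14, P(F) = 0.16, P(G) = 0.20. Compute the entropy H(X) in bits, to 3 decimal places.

H = −Σ pᵢ log₂ pᵢ.
−0.12·log₂(0.12) = 0.3671
−0.12·log₂(0.12) = 0.3671
−0.11·log₂(0.11) = 0.3503
−0.15·log₂(0.15) = 0.4105
−0.14·log₂(0.14) = 0.3971
−0.16·log₂(0.16) = 0.4230
−0.20·log₂(0.20) = 0.4644
Sum ≈ 2.7795 → 2.779 bits.

2.779 bits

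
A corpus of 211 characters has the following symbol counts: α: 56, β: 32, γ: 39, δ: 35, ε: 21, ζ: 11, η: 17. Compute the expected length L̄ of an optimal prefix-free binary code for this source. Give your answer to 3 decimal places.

Probabilities are the counts divided by 211.
Repeatedly combine the two least-probable nodes; the expected code length is the sum of the merged weights.
merge 11/211 + 17/211 → 28/211
merge 21/211 + 28/211 → 49/211
merge 32/211 + 35/211 → 67/211
merge 39/211 + 49/211 → 88/211
merge 56/211 + 67/211 → 123/211
merge 88/211 + 123/211 → 1
L = 28/211 + 49/211 + 67/211 + 88/211 + 123/211 + 1 = 566/211 ≈ 2.682 bits/symbol.

2.682 bits/symbol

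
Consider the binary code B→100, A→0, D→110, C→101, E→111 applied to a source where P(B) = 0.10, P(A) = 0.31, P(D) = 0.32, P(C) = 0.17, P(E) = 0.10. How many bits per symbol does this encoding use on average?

2.38 bits/symbol

L̄ = Σ pᵢ·ℓᵢ = 0.10·3 + 0.31·1 + 0.32·3 + 0.17·3 + 0.10·3 = 2.38 bits/symbol.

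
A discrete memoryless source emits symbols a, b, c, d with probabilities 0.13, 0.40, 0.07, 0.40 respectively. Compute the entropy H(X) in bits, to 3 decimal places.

H = −Σ pᵢ log₂ pᵢ.
−0.13·log₂(0.13) = 0.3826
−0.40·log₂(0.40) = 0.5288
−0.07·log₂(0.07) = 0.2686
−0.40·log₂(0.40) = 0.5288
Sum ≈ 1.7087 → 1.709 bits.

1.709 bits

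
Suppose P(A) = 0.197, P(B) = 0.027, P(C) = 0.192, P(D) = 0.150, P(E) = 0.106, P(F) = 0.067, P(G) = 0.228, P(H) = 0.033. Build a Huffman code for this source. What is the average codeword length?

2.762 bits/symbol

Repeatedly combine the two least-probable nodes; the expected code length is the sum of the merged weights.
merge 27/1000 + 33/1000 → 3/50
merge 3/50 + 67/1000 → 127/1000
merge 53/500 + 127/1000 → 233/1000
merge 3/20 + 24/125 → 171/500
merge 197/1000 + 57/250 → 17/40
merge 233/1000 + 171/500 → 23/40
merge 17/40 + 23/40 → 1
L = 3/50 + 127/1000 + 233/1000 + 171/500 + 17/40 + 23/40 + 1 = 1381/500 = 2.762 bits/symbol.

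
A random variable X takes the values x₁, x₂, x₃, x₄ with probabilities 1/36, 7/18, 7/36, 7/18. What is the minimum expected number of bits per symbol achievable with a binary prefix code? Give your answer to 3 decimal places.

Repeatedly combine the two least-probable nodes; the expected code length is the sum of the merged weights.
merge 1/36 + 7/36 → 2/9
merge 2/9 + 7/18 → 11/18
merge 7/18 + 11/18 → 1
L = 2/9 + 11/18 + 1 = 11/6 ≈ 1.833 bits/symbol.

1.833 bits/symbol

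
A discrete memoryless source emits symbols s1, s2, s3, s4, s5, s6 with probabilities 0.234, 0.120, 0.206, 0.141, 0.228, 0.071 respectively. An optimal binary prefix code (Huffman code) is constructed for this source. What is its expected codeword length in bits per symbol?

Repeatedly combine the two least-probable nodes; the expected code length is the sum of the merged weights.
merge 71/1000 + 3/25 → 191/1000
merge 141/1000 + 191/1000 → 83/250
merge 103/500 + 57/250 → 217/500
merge 117/500 + 83/250 → 283/500
merge 217/500 + 283/500 → 1
L = 191/1000 + 83/250 + 217/500 + 283/500 + 1 = 2523/1000 = 2.523 bits/symbol.

2.523 bits/symbol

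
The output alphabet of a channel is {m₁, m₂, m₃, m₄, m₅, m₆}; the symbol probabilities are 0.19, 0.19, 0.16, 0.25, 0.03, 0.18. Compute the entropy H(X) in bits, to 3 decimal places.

H = −Σ pᵢ log₂ pᵢ.
−0.19·log₂(0.19) = 0.4552
−0.19·log₂(0.19) = 0.4552
−0.16·log₂(0.16) = 0.4230
−0.25·log₂(0.25) = 0.5000
−0.03·log₂(0.03) = 0.1518
−0.18·log₂(0.18) = 0.4453
Sum ≈ 2.4305 → 2.431 bits.

2.431 bits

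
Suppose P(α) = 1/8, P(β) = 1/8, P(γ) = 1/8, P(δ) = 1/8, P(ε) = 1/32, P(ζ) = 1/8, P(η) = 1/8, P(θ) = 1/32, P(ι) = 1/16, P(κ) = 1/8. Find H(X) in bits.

Each probability is a power of 1/2, so log₂(1/p) is an integer.
H = Σ p·log₂(1/p) = 1/8·3 + 1/8·3 + 1/8·3 + 1/8·3 + 1/32·5 + 1/8·3 + 1/8·3 + 1/32·5 + 1/16·4 + 1/8·3 = 3.1875 bits.

3.1875 bits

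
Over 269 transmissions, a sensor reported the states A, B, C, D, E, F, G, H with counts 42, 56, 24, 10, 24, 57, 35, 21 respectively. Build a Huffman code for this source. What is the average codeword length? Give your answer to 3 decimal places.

2.874 bits/symbol

Probabilities are the counts divided by 269.
Repeatedly combine the two least-probable nodes; the expected code length is the sum of the merged weights.
merge 10/269 + 21/269 → 31/269
merge 24/269 + 24/269 → 48/269
merge 31/269 + 35/269 → 66/269
merge 42/269 + 48/269 → 90/269
merge 56/269 + 57/269 → 113/269
merge 66/269 + 90/269 → 156/269
merge 113/269 + 156/269 → 1
L = 31/269 + 48/269 + 66/269 + 90/269 + 113/269 + 156/269 + 1 = 773/269 ≈ 2.874 bits/symbol.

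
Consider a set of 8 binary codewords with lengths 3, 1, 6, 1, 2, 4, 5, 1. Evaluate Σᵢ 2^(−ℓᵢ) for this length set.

1.984375

With common denominator 2^6 = 64: Σ 2^(−ℓᵢ) = 8/64 + 32/64 + 1/64 + 32/64 + 16/64 + 4/64 + 2/64 + 32/64 = 127/64 = 1.984375.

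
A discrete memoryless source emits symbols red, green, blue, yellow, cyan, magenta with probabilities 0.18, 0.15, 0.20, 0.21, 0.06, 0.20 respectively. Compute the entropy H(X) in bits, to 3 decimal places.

2.501 bits

H = −Σ pᵢ log₂ pᵢ.
−0.18·log₂(0.18) = 0.4453
−0.15·log₂(0.15) = 0.4105
−0.20·log₂(0.20) = 0.4644
−0.21·log₂(0.21) = 0.4728
−0.06·log₂(0.06) = 0.2435
−0.20·log₂(0.20) = 0.4644
Sum ≈ 2.5010 → 2.501 bits.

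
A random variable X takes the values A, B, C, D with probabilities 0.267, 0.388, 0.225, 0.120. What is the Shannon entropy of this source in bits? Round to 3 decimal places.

H = −Σ pᵢ log₂ pᵢ.
−0.267·log₂(0.267) = 0.5087
−0.388·log₂(0.388) = 0.5300
−0.225·log₂(0.225) = 0.4842
−0.120·log₂(0.120) = 0.3671
Sum ≈ 1.8899 → 1.890 bits.

1.890 bits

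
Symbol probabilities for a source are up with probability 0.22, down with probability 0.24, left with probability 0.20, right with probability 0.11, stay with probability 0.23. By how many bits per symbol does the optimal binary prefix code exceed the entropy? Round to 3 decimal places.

Entropy H = −Σ p log₂ p ≈ 2.2770 bits.
Huffman merges: 11/100+1/5→31/100; 11/50+23/100→9/20; 6/25+31/100→11/20; 9/20+11/20→1. L = 231/100 ≈ 2.3100.
L − H = 2.3100 − 2.2770 = 0.033 bits.

0.033 bits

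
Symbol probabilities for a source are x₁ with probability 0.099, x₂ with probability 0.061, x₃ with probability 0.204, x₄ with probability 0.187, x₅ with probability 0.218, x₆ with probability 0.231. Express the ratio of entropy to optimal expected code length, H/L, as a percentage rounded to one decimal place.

Entropy H = −Σ p log₂ p ≈ 2.4640 bits.
Huffman merges: 61/1000+99/1000→4/25; 4/25+187/1000→347/1000; 51/250+109/500→211/500; 231/1000+347/1000→289/500; 211/500+289/500→1. L = 2507/1000 ≈ 2.5070.
Efficiency = H/L = 2.4640/2.5070 = 98.3%.

98.3%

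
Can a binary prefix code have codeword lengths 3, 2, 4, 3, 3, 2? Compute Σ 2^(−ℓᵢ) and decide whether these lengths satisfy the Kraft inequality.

0.9375; yes

With common denominator 2^4 = 16: Σ 2^(−ℓᵢ) = 2/16 + 4/16 + 1/16 + 2/16 + 2/16 + 4/16 = 15/16 = 0.9375.
Kraft's inequality requires Σ ≤ 1; here Σ = 0.9375 ≤ 1, so such a prefix code exists.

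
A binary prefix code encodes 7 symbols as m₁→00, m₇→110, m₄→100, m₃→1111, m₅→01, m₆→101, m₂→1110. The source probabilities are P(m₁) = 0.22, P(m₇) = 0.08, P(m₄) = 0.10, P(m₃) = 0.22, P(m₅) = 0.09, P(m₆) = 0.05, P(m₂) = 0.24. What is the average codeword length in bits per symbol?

L̄ = Σ pᵢ·ℓᵢ = 0.22·2 + 0.08·3 + 0.10·3 + 0.22·4 + 0.09·2 + 0.05·3 + 0.24·4 = 3.15 bits/symbol.

3.15 bits/symbol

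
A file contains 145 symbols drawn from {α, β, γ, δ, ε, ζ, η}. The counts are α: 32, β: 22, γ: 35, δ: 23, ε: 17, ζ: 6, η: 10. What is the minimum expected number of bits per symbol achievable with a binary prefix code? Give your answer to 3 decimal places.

2.648 bits/symbol

Probabilities are the counts divided by 145.
Repeatedly combine the two least-probable nodes; the expected code length is the sum of the merged weights.
merge 6/145 + 2/29 → 16/145
merge 16/145 + 17/145 → 33/145
merge 22/145 + 23/145 → 9/29
merge 32/145 + 33/145 → 13/29
merge 7/29 + 9/29 → 16/29
merge 13/29 + 16/29 → 1
L = 16/145 + 33/145 + 9/29 + 13/29 + 16/29 + 1 = 384/145 ≈ 2.648 bits/symbol.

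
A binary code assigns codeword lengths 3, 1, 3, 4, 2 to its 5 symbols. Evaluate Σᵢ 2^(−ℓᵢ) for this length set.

1.0625

With common denominator 2^4 = 16: Σ 2^(−ℓᵢ) = 2/16 + 8/16 + 2/16 + 1/16 + 4/16 = 17/16 = 1.0625.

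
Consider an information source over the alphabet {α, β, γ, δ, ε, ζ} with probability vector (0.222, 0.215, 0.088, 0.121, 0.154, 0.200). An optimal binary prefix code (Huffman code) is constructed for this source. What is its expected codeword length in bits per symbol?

2.563 bits/symbol

Repeatedly combine the two least-probable nodes; the expected code length is the sum of the merged weights.
merge 11/125 + 121/1000 → 209/1000
merge 77/500 + 1/5 → 177/500
merge 209/1000 + 43/200 → 53/125
merge 111/500 + 177/500 → 72/125
merge 53/125 + 72/125 → 1
L = 209/1000 + 177/500 + 53/125 + 72/125 + 1 = 2563/1000 = 2.563 bits/symbol.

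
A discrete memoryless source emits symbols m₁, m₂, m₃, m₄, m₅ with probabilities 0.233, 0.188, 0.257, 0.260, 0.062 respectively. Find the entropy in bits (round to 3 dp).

H = −Σ pᵢ log₂ pᵢ.
−0.233·log₂(0.233) = 0.4897
−0.188·log₂(0.188) = 0.4533
−0.257·log₂(0.257) = 0.5038
−0.260·log₂(0.260) = 0.5053
−0.062·log₂(0.062) = 0.2487
Sum ≈ 2.2007 → 2.201 bits.

2.201 bits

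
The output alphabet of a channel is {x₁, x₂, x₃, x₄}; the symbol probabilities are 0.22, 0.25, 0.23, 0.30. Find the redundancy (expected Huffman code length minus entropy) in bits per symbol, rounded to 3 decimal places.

0.011 bits

Entropy H = −Σ p log₂ p ≈ 1.9893 bits.
Huffman merges: 11/50+23/100→9/20; 1/4+3/10→11/20; 9/20+11/20→1. L = 2 ≈ 2.0000.
L − H = 2.0000 − 1.9893 = 0.011 bits.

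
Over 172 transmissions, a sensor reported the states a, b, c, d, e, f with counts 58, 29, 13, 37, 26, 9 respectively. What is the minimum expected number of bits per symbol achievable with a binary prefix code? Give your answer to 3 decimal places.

Probabilities are the counts divided by 172.
Repeatedly combine the two least-probable nodes; the expected code length is the sum of the merged weights.
merge 9/172 + 13/172 → 11/86
merge 11/86 + 13/86 → 12/43
merge 29/172 + 37/172 → 33/86
merge 12/43 + 29/86 → 53/86
merge 33/86 + 53/86 → 1
L = 11/86 + 12/43 + 33/86 + 53/86 + 1 = 207/86 ≈ 2.407 bits/symbol.

2.407 bits/symbol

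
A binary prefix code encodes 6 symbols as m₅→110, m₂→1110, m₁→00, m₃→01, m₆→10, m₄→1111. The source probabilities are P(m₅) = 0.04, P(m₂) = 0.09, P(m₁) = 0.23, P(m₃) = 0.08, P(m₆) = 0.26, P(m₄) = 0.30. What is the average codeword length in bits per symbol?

2.82 bits/symbol

L̄ = Σ pᵢ·ℓᵢ = 0.04·3 + 0.09·4 + 0.23·2 + 0.08·2 + 0.26·2 + 0.30·4 = 2.82 bits/symbol.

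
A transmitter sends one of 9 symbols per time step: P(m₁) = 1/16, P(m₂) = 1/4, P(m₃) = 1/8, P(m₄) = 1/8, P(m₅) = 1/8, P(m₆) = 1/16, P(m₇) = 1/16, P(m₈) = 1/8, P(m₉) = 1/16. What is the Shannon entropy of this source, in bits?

3 bits

Each probability is a power of 1/2, so log₂(1/p) is an integer.
H = Σ p·log₂(1/p) = 1/16·4 + 1/4·2 + 1/8·3 + 1/8·3 + 1/8·3 + 1/16·4 + 1/16·4 + 1/8·3 + 1/16·4 = 3 bits.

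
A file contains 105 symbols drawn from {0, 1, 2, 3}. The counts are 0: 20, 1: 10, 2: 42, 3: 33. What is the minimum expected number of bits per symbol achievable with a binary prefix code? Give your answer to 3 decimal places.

Probabilities are the counts divided by 105.
Repeatedly combine the two least-probable nodes; the expected code length is the sum of the merged weights.
merge 2/21 + 4/21 → 2/7
merge 2/7 + 11/35 → 3/5
merge 2/5 + 3/5 → 1
L = 2/7 + 3/5 + 1 = 66/35 ≈ 1.886 bits/symbol.

1.886 bits/symbol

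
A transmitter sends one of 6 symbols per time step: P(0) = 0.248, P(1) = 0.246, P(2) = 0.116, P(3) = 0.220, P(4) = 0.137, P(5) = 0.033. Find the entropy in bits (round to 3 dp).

H = −Σ pᵢ log₂ pᵢ.
−0.248·log₂(0.248) = 0.4989
−0.246·log₂(0.246) = 0.4977
−0.116·log₂(0.116) = 0.3605
−0.220·log₂(0.220) = 0.4806
−0.137·log₂(0.137) = 0.3929
−0.033·log₂(0.033) = 0.1624
Sum ≈ 2.3930 → 2.393 bits.

2.393 bits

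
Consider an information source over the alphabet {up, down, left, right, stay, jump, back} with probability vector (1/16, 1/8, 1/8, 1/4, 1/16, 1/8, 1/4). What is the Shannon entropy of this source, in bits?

Each probability is a power of 1/2, so log₂(1/p) is an integer.
H = Σ p·log₂(1/p) = 1/16·4 + 1/8·3 + 1/8·3 + 1/4·2 + 1/16·4 + 1/8·3 + 1/4·2 = 2.625 bits.

2.625 bits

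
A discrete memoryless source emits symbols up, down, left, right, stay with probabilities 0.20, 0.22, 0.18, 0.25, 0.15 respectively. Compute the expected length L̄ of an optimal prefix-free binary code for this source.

2.33 bits/symbol

Repeatedly combine the two least-probable nodes; the expected code length is the sum of the merged weights.
merge 3/20 + 9/50 → 33/100
merge 1/5 + 11/50 → 21/50
merge 1/4 + 33/100 → 29/50
merge 21/50 + 29/50 → 1
L = 33/100 + 21/50 + 29/50 + 1 = 233/100 = 2.33 bits/symbol.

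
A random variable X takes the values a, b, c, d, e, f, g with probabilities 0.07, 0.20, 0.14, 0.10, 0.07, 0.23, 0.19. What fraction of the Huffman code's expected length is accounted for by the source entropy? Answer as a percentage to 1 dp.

Entropy H = −Σ p log₂ p ≈ 2.6737 bits.
Huffman merges: 7/100+7/100→7/50; 1/10+7/50→6/25; 7/50+19/100→33/100; 1/5+23/100→43/100; 6/25+33/100→57/100; 43/100+57/100→1. L = 271/100 ≈ 2.7100.
Efficiency = H/L = 2.6737/2.7100 = 98.7%.

98.7%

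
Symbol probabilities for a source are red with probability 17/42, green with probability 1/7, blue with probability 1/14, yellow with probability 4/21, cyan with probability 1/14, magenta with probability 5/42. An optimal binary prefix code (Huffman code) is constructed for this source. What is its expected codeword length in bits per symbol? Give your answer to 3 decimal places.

Repeatedly combine the two least-probable nodes; the expected code length is the sum of the merged weights.
merge 1/14 + 1/14 → 1/7
merge 5/42 + 1/7 → 11/42
merge 1/7 + 4/21 → 1/3
merge 11/42 + 1/3 → 25/42
merge 17/42 + 25/42 → 1
L = 1/7 + 11/42 + 1/3 + 25/42 + 1 = 7/3 ≈ 2.333 bits/symbol.

2.333 bits/symbol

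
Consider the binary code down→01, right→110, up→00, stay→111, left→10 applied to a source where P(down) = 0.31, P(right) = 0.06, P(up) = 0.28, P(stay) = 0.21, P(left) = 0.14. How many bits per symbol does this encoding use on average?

2.27 bits/symbol

L̄ = Σ pᵢ·ℓᵢ = 0.31·2 + 0.06·3 + 0.28·2 + 0.21·3 + 0.14·2 = 2.27 bits/symbol.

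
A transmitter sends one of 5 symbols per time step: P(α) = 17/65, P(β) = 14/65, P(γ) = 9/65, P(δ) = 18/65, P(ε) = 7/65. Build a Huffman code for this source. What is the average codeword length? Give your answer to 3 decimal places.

Repeatedly combine the two least-probable nodes; the expected code length is the sum of the merged weights.
merge 7/65 + 9/65 → 16/65
merge 14/65 + 16/65 → 6/13
merge 17/65 + 18/65 → 7/13
merge 6/13 + 7/13 → 1
L = 16/65 + 6/13 + 7/13 + 1 = 146/65 ≈ 2.246 bits/symbol.

2.246 bits/symbol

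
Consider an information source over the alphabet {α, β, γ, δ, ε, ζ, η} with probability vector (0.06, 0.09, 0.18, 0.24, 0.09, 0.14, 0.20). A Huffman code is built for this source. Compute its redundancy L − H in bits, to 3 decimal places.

0.040 bits

Entropy H = −Σ p log₂ p ≈ 2.6698 bits.
Huffman merges: 3/50+9/100→3/20; 9/100+7/50→23/100; 3/20+9/50→33/100; 1/5+23/100→43/100; 6/25+33/100→57/100; 43/100+57/100→1. L = 271/100 ≈ 2.7100.
L − H = 2.7100 − 2.6698 = 0.040 bits.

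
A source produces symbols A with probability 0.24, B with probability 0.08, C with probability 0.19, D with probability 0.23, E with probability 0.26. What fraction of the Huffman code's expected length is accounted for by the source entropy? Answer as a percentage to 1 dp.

Entropy H = −Σ p log₂ p ≈ 2.2338 bits.
Huffman merges: 2/25+19/100→27/100; 23/100+6/25→47/100; 13/50+27/100→53/100; 47/100+53/100→1. L = 227/100 ≈ 2.2700.
Efficiency = H/L = 2.2338/2.2700 = 98.4%.

98.4%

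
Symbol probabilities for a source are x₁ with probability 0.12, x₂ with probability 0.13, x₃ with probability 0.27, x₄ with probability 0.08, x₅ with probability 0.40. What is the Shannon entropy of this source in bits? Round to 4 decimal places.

H = −Σ pᵢ log₂ pᵢ.
−0.12·log₂(0.12) = 0.3671
−0.13·log₂(0.13) = 0.3826
−0.27·log₂(0.27) = 0.5100
−0.08·log₂(0.08) = 0.2915
−0.40·log₂(0.40) = 0.5288
Sum ≈ 2.0800 → 2.0800 bits.

2.0800 bits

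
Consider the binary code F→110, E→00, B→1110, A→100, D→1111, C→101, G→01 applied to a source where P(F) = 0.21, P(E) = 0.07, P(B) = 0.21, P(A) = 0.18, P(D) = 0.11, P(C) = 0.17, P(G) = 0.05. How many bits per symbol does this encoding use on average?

L̄ = Σ pᵢ·ℓᵢ = 0.21·3 + 0.07·2 + 0.21·4 + 0.18·3 + 0.11·4 + 0.17·3 + 0.05·2 = 3.2 bits/symbol.

3.2 bits/symbol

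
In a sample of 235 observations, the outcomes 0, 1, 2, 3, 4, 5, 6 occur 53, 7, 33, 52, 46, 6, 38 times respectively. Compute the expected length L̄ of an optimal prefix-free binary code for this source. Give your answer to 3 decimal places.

2.609 bits/symbol

Probabilities are the counts divided by 235.
Repeatedly combine the two least-probable nodes; the expected code length is the sum of the merged weights.
merge 6/235 + 7/235 → 13/235
merge 13/235 + 33/235 → 46/235
merge 38/235 + 46/235 → 84/235
merge 46/235 + 52/235 → 98/235
merge 53/235 + 84/235 → 137/235
merge 98/235 + 137/235 → 1
L = 13/235 + 46/235 + 84/235 + 98/235 + 137/235 + 1 = 613/235 ≈ 2.609 bits/symbol.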